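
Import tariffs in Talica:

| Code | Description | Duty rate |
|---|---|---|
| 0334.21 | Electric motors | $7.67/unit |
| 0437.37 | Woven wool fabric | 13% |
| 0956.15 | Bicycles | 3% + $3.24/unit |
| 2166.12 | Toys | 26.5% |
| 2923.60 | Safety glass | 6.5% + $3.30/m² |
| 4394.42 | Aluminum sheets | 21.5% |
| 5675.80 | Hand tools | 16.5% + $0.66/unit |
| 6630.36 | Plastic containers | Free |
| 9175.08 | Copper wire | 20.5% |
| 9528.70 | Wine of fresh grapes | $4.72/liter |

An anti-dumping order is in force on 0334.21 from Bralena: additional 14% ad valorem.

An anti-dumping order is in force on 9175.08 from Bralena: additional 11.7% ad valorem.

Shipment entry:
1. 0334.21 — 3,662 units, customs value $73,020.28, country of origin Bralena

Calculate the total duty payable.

Line 1 (0334.21, Bralena, 3,662 units, $73,020.28):
Base rate for 0334.21 is $7.67/unit.
Additional duty on 0334.21 from Bralena: +14% ad valorem. Applied ad valorem rate = 14%.
Duty = $73,020.28 × 14% + 3,662 × $7.67 = $38,310.38.

$38,310.38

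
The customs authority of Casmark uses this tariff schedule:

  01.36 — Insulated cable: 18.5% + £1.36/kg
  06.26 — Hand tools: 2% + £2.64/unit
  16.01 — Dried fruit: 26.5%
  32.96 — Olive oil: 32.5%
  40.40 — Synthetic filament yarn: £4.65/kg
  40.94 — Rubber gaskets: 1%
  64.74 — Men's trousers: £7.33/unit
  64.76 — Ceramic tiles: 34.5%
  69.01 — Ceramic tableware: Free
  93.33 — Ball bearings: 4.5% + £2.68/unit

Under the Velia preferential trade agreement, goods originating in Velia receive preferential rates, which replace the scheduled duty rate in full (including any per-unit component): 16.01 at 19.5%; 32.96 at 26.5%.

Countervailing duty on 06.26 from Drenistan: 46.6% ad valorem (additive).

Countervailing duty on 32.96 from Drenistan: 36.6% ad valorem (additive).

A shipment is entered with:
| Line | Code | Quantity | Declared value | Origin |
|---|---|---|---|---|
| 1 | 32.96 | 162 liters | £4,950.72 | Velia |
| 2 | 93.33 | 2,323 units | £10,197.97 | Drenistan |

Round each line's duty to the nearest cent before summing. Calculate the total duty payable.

Line 1 (32.96, Velia, 162 liters, £4,950.72):
Base rate for 32.96 is 32.5%.
Origin Velia qualifies under the Casmark–Velia agreement and 32.96 is covered: preferential rate 26.5% applies instead.
The additional-duty order on 32.96 targets Drenistan, not Velia; it does not apply.
Duty = £4,950.72 × 26.5% = £1,311.94.
Line 2 (93.33, Drenistan, 2,323 units, £10,197.97):
Base rate for 93.33 is 4.5% + £2.68/unit.
Duty = £10,197.97 × 4.5% + 2,323 × £2.68 = £6,684.55.
Total = £1,311.94 + £6,684.55 = £7,996.49.

£7,996.49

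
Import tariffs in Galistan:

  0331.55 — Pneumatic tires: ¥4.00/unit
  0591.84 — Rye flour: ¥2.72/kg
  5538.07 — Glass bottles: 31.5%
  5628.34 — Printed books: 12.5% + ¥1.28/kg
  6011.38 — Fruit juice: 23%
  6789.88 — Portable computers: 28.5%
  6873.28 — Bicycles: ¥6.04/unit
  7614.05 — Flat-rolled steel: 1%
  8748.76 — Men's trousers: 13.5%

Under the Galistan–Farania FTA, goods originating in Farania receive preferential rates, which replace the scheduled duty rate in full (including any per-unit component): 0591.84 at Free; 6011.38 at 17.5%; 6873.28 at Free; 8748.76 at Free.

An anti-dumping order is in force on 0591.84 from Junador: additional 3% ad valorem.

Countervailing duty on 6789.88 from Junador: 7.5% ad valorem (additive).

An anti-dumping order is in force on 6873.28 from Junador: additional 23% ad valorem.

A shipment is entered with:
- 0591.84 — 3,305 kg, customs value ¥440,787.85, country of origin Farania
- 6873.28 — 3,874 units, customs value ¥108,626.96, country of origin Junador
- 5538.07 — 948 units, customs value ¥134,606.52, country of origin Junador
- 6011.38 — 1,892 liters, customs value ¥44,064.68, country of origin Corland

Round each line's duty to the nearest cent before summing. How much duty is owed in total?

Line 1 (0591.84, Farania, 3,305 kg, ¥440,787.85):
Base rate for 0591.84 is ¥2.72/kg.
Origin Farania qualifies under the Galistan–Farania agreement and 0591.84 is covered: preferential rate Free applies instead.
The additional-duty order on 0591.84 targets Junador, not Farania; it does not apply.
Duty = ¥440,787.85 × 0% = ¥0.00.
Line 2 (6873.28, Junador, 3,874 units, ¥108,626.96):
Base rate for 6873.28 is ¥6.04/unit.
6873.28 has an FTA preferential rate, but origin Junador is not Farania; base rate stands.
Additional duty on 6873.28 from Junador: +23% ad valorem. Applied ad valorem rate = 23%.
Duty = ¥108,626.96 × 23% + 3,874 × ¥6.04 = ¥48,383.16.
Line 3 (5538.07, Junador, 948 units, ¥134,606.52):
Base rate for 5538.07 is 31.5%.
Duty = ¥134,606.52 × 31.5% = ¥42,401.05.
Line 4 (6011.38, Corland, 1,892 liters, ¥44,064.68):
Base rate for 6011.38 is 23%.
6011.38 has an FTA preferential rate, but origin Corland is not Farania; base rate stands.
Duty = ¥44,064.68 × 23% = ¥10,134.88.
Total = ¥0.00 + ¥48,383.16 + ¥42,401.05 + ¥10,134.88 = ¥100,919.09.

¥100,919.09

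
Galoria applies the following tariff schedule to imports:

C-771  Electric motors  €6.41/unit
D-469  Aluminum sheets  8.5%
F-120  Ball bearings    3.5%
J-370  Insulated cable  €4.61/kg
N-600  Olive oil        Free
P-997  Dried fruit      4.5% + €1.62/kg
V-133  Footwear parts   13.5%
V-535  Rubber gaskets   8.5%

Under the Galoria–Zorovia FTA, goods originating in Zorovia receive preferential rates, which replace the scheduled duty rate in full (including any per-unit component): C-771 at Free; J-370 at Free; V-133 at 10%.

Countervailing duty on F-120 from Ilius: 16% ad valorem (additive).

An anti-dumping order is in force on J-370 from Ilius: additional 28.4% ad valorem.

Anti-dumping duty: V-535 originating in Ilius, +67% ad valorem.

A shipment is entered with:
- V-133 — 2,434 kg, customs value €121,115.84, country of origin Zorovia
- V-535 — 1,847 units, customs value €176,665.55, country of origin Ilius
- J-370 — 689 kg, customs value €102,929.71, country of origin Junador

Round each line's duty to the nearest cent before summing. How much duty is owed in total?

€148,670.36

Line 1 (V-133, Zorovia, 2,434 kg, €121,115.84):
Base rate for V-133 is 13.5%.
Origin Zorovia qualifies under the Galoria–Zorovia agreement and V-133 is covered: preferential rate 10% applies instead.
Duty = €121,115.84 × 10% = €12,111.58.
Line 2 (V-535, Ilius, 1,847 units, €176,665.55):
Base rate for V-535 is 8.5%.
Additional duty on V-535 from Ilius: +67%. Applied ad valorem rate: 8.5% + 67% = 75.5%.
Duty = €176,665.55 × 75.5% = €133,382.49.
Line 3 (J-370, Junador, 689 kg, €102,929.71):
Base rate for J-370 is €4.61/kg.
J-370 has an FTA preferential rate, but origin Junador is not Zorovia; base rate stands.
The additional-duty order on J-370 targets Ilius, not Junador; it does not apply.
Duty = 689 × €4.61 = €3,176.29.
Total = €12,111.58 + €133,382.49 + €3,176.29 = €148,670.36.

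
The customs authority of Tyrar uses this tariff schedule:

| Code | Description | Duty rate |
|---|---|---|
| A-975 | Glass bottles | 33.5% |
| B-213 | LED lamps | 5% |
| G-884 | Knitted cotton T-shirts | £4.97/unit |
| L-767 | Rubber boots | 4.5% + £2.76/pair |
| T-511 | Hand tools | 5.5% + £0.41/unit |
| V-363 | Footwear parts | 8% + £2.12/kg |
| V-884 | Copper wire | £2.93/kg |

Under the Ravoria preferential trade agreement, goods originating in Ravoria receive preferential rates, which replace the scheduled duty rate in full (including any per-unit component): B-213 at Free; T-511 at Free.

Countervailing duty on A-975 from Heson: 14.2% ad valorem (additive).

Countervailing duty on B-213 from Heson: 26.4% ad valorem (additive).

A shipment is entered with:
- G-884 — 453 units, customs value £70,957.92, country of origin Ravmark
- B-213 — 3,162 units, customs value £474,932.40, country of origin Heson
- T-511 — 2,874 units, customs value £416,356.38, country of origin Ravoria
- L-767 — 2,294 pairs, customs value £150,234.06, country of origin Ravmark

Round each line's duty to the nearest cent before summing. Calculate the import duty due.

Line 1 (G-884, Ravmark, 453 units, £70,957.92):
Base rate for G-884 is £4.97/unit.
Duty = 453 × £4.97 = £2,251.41.
Line 2 (B-213, Heson, 3,162 units, £474,932.40):
Base rate for B-213 is 5%.
B-213 has an FTA preferential rate, but origin Heson is not Ravoria; base rate stands.
Additional duty on B-213 from Heson: +26.4%. Applied ad valorem rate: 5% + 26.4% = 31.4%.
Duty = £474,932.40 × 31.4% = £149,128.77.
Line 3 (T-511, Ravoria, 2,874 units, £416,356.38):
Base rate for T-511 is 5.5% + £0.41/unit.
Origin Ravoria qualifies under the Tyrar–Ravoria agreement and T-511 is covered: preferential rate Free applies instead.
Duty = £416,356.38 × 0% = £0.00.
Line 4 (L-767, Ravmark, 2,294 pairs, £150,234.06):
Base rate for L-767 is 4.5% + £2.76/pair.
Duty = £150,234.06 × 4.5% + 2,294 × £2.76 = £13,091.97.
Total = £2,251.41 + £149,128.77 + £0.00 + £13,091.97 = £164,472.15.

£164,472.15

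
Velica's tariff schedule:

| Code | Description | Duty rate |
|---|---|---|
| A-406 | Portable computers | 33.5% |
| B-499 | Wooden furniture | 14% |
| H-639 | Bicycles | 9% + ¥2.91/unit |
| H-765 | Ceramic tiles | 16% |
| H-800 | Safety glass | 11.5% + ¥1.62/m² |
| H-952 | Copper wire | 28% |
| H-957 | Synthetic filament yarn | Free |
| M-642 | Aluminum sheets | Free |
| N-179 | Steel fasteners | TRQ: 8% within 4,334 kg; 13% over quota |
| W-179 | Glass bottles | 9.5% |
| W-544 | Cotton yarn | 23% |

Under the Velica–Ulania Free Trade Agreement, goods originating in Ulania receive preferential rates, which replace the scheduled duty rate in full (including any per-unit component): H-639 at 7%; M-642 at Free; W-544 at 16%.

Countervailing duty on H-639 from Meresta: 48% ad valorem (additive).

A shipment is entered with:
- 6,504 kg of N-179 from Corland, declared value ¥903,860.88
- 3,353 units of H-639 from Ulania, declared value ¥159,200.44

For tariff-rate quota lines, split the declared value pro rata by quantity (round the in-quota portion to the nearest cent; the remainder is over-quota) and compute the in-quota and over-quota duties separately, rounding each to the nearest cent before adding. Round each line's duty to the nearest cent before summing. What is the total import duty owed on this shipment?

¥98,531.15

Line 1 (N-179, Corland, 6,504 kg, ¥903,860.88):
Code N-179 is under a tariff-rate quota (threshold 4,334 kg). In-quota: 4,334 kg at 8%; over-quota: 2,170 kg at 13%.
Pro-rata value split: in-quota = ¥903,860.88 × 4,334/6,504 = ¥602,295.98; over-quota = ¥903,860.88 − ¥602,295.98 = ¥301,564.90.
In-quota duty = ¥602,295.98 × 8% = ¥48,183.68. Over-quota duty = ¥301,564.90 × 13% = ¥39,203.44.
Line duty = ¥48,183.68 + ¥39,203.44 = ¥87,387.12.
Line 2 (H-639, Ulania, 3,353 units, ¥159,200.44):
Base rate for H-639 is 9% + ¥2.91/unit.
Origin Ulania qualifies under the Velica–Ulania agreement and H-639 is covered: preferential rate 7% applies instead.
The additional-duty order on H-639 targets Meresta, not Ulania; it does not apply.
Duty = ¥159,200.44 × 7% = ¥11,144.03.
Total = ¥87,387.12 + ¥11,144.03 = ¥98,531.15.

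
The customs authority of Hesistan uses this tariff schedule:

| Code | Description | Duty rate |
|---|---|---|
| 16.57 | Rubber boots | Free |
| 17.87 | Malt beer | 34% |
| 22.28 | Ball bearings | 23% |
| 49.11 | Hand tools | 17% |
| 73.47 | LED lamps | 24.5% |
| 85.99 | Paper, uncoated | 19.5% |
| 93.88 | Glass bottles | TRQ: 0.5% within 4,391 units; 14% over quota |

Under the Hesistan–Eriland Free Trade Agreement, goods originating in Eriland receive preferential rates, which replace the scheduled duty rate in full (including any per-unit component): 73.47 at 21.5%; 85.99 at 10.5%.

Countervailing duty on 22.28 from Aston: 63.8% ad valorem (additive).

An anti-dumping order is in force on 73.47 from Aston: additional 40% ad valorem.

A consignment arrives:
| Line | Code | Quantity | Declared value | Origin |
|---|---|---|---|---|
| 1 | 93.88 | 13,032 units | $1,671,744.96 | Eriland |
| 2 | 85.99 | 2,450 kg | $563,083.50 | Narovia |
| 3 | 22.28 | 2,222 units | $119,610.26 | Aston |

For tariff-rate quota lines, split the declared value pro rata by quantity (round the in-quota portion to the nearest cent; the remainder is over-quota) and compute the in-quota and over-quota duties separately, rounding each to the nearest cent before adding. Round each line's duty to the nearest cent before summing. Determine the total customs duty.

$371,624.83

Line 1 (93.88, Eriland, 13,032 units, $1,671,744.96):
Code 93.88 is under a tariff-rate quota (threshold 4,391 units). In-quota: 4,391 units at 0.5%; over-quota: 8,641 units at 14%.
Pro-rata value split: in-quota = $1,671,744.96 × 4,391/13,032 = $563,277.48; over-quota = $1,671,744.96 − $563,277.48 = $1,108,467.48.
In-quota duty = $563,277.48 × 0.5% = $2,816.39. Over-quota duty = $1,108,467.48 × 14% = $155,185.45.
Line duty = $2,816.39 + $155,185.45 = $158,001.84.
Line 2 (85.99, Narovia, 2,450 kg, $563,083.50):
Base rate for 85.99 is 19.5%.
85.99 has an FTA preferential rate, but origin Narovia is not Eriland; base rate stands.
Duty = $563,083.50 × 19.5% = $109,801.28.
Line 3 (22.28, Aston, 2,222 units, $119,610.26):
Base rate for 22.28 is 23%.
Additional duty on 22.28 from Aston: +63.8%. Applied ad valorem rate: 23% + 63.8% = 86.8%.
Duty = $119,610.26 × 86.8% = $103,821.71.
Total = $158,001.84 + $109,801.28 + $103,821.71 = $371,624.83.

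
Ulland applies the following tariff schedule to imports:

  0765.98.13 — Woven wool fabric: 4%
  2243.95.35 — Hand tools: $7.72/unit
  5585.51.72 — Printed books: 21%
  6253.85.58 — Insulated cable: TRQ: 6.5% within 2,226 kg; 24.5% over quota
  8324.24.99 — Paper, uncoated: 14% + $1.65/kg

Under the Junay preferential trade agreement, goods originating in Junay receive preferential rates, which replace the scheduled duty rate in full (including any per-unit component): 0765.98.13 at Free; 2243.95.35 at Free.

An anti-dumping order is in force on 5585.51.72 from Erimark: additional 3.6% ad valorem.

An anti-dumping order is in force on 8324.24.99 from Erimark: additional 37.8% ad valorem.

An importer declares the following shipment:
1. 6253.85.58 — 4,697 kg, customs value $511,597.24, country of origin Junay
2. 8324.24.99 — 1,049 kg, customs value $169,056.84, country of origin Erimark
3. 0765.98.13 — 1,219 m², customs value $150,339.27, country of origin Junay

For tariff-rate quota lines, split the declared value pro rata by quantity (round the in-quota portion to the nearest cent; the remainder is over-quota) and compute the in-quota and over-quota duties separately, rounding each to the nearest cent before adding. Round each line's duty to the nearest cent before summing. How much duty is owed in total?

Line 1 (6253.85.58, Junay, 4,697 kg, $511,597.24):
Code 6253.85.58 is under a tariff-rate quota (threshold 2,226 kg). In-quota: 2,226 kg at 6.5%; over-quota: 2,471 kg at 24.5%.
Pro-rata value split: in-quota = $511,597.24 × 2,226/4,697 = $242,455.92; over-quota = $511,597.24 − $242,455.92 = $269,141.32.
In-quota duty = $242,455.92 × 6.5% = $15,759.63. Over-quota duty = $269,141.32 × 24.5% = $65,939.62.
Line duty = $15,759.63 + $65,939.62 = $81,699.25.
Line 2 (8324.24.99, Erimark, 1,049 kg, $169,056.84):
Base rate for 8324.24.99 is 14% + $1.65/kg.
Additional duty on 8324.24.99 from Erimark: +37.8%. Applied ad valorem rate: 14% + 37.8% = 51.8%.
Duty = $169,056.84 × 51.8% + 1,049 × $1.65 = $89,302.29.
Line 3 (0765.98.13, Junay, 1,219 m², $150,339.27):
Base rate for 0765.98.13 is 4%.
Origin Junay qualifies under the Ulland–Junay agreement and 0765.98.13 is covered: preferential rate Free applies instead.
Duty = $150,339.27 × 0% = $0.00.
Total = $81,699.25 + $89,302.29 + $0.00 = $171,001.54.

$171,001.54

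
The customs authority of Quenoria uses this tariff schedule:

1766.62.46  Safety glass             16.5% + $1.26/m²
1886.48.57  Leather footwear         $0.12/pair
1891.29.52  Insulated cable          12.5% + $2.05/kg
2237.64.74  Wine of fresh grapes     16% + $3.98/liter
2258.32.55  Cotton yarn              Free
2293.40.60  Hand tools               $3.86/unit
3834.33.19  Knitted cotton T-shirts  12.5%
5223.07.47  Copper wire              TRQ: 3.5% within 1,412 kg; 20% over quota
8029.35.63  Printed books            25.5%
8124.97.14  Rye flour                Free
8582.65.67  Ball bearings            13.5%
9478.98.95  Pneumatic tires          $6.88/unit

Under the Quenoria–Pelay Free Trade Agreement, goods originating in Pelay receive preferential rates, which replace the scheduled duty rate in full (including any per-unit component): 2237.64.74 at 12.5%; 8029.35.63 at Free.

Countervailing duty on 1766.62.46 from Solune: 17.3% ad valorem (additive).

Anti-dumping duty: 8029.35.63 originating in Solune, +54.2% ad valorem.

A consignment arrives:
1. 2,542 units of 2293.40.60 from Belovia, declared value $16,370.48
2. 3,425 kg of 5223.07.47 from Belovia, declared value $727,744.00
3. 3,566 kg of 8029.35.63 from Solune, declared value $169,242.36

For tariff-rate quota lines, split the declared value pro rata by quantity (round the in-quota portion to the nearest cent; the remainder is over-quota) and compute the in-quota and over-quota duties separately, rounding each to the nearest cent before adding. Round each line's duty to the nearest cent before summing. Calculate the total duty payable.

Line 1 (2293.40.60, Belovia, 2,542 units, $16,370.48):
Base rate for 2293.40.60 is $3.86/unit.
Duty = 2,542 × $3.86 = $9,812.12.
Line 2 (5223.07.47, Belovia, 3,425 kg, $727,744.00):
Code 5223.07.47 is under a tariff-rate quota (threshold 1,412 kg). In-quota: 1,412 kg at 3.5%; over-quota: 2,013 kg at 20%.
Pro-rata value split: in-quota = $727,744.00 × 1,412/3,425 = $300,021.76; over-quota = $727,744.00 − $300,021.76 = $427,722.24.
In-quota duty = $300,021.76 × 3.5% = $10,500.76. Over-quota duty = $427,722.24 × 20% = $85,544.45.
Line duty = $10,500.76 + $85,544.45 = $96,045.21.
Line 3 (8029.35.63, Solune, 3,566 kg, $169,242.36):
Base rate for 8029.35.63 is 25.5%.
8029.35.63 has an FTA preferential rate, but origin Solune is not Pelay; base rate stands.
Additional duty on 8029.35.63 from Solune: +54.2%. Applied ad valorem rate: 25.5% + 54.2% = 79.7%.
Duty = $169,242.36 × 79.7% = $134,886.16.
Total = $9,812.12 + $96,045.21 + $134,886.16 = $240,743.49.

$240,743.49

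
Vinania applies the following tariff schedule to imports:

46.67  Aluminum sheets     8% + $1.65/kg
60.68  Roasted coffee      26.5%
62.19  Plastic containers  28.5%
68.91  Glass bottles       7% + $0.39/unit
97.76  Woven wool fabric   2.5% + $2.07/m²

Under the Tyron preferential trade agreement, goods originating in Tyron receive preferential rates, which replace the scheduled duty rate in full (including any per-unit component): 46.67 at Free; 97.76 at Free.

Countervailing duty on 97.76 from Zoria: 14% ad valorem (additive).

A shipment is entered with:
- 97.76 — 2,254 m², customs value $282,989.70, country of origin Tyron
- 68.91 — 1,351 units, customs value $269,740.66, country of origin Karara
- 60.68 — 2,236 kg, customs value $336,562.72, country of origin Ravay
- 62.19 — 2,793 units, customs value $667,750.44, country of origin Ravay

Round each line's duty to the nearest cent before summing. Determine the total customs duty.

$298,906.74

Line 1 (97.76, Tyron, 2,254 m², $282,989.70):
Base rate for 97.76 is 2.5% + $2.07/m².
Origin Tyron qualifies under the Vinania–Tyron agreement and 97.76 is covered: preferential rate Free applies instead.
The additional-duty order on 97.76 targets Zoria, not Tyron; it does not apply.
Duty = $282,989.70 × 0% = $0.00.
Line 2 (68.91, Karara, 1,351 units, $269,740.66):
Base rate for 68.91 is 7% + $0.39/unit.
Duty = $269,740.66 × 7% + 1,351 × $0.39 = $19,408.74.
Line 3 (60.68, Ravay, 2,236 kg, $336,562.72):
Base rate for 60.68 is 26.5%.
Duty = $336,562.72 × 26.5% = $89,189.12.
Line 4 (62.19, Ravay, 2,793 units, $667,750.44):
Base rate for 62.19 is 28.5%.
Duty = $667,750.44 × 28.5% = $190,308.88.
Total = $0.00 + $19,408.74 + $89,189.12 + $190,308.88 = $298,906.74.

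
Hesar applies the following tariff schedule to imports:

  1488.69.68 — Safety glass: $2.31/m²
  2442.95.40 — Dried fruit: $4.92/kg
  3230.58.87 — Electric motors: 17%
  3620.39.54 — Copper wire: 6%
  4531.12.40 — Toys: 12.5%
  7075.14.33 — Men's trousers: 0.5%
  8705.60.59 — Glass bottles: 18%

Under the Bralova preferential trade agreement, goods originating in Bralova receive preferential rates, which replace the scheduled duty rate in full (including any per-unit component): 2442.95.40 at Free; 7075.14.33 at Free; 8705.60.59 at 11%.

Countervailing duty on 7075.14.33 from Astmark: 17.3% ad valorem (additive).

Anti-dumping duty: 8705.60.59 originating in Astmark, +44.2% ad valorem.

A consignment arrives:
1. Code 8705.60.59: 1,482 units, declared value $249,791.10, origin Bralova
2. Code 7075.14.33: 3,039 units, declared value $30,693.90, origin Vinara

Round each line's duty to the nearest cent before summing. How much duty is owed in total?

Line 1 (8705.60.59, Bralova, 1,482 units, $249,791.10):
Base rate for 8705.60.59 is 18%.
Origin Bralova qualifies under the Hesar–Bralova agreement and 8705.60.59 is covered: preferential rate 11% applies instead.
The additional-duty order on 8705.60.59 targets Astmark, not Bralova; it does not apply.
Duty = $249,791.10 × 11% = $27,477.02.
Line 2 (7075.14.33, Vinara, 3,039 units, $30,693.90):
Base rate for 7075.14.33 is 0.5%.
7075.14.33 has an FTA preferential rate, but origin Vinara is not Bralova; base rate stands.
The additional-duty order on 7075.14.33 targets Astmark, not Vinara; it does not apply.
Duty = $30,693.90 × 0.5% = $153.47.
Total = $27,477.02 + $153.47 = $27,630.49.

$27,630.49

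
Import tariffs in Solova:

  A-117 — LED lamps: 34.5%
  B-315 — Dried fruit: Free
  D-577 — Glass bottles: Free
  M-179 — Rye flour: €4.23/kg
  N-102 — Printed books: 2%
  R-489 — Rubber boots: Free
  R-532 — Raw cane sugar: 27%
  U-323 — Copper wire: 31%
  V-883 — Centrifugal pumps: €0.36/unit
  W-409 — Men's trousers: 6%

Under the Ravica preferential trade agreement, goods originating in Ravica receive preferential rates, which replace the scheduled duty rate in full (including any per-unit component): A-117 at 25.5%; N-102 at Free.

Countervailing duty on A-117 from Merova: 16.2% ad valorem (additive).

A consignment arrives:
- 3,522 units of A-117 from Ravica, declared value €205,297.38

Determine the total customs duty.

Line 1 (A-117, Ravica, 3,522 units, €205,297.38):
Base rate for A-117 is 34.5%.
Origin Ravica qualifies under the Solova–Ravica agreement and A-117 is covered: preferential rate 25.5% applies instead.
The additional-duty order on A-117 targets Merova, not Ravica; it does not apply.
Duty = €205,297.38 × 25.5% = €52,350.83.

€52,350.83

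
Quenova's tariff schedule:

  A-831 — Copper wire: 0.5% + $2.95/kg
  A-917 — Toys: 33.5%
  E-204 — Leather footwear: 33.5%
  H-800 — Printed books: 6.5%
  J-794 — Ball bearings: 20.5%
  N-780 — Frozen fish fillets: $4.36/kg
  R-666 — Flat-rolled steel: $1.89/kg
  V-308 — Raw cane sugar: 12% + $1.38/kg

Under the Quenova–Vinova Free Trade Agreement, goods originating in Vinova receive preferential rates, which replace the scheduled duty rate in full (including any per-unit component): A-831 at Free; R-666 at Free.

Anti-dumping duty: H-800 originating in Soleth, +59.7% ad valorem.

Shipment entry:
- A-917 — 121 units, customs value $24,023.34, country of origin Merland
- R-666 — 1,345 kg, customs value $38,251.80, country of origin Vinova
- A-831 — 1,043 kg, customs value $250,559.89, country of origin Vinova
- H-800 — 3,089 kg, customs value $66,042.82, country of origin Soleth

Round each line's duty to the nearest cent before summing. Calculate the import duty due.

$51,768.17

Line 1 (A-917, Merland, 121 units, $24,023.34):
Base rate for A-917 is 33.5%.
Duty = $24,023.34 × 33.5% = $8,047.82.
Line 2 (R-666, Vinova, 1,345 kg, $38,251.80):
Base rate for R-666 is $1.89/kg.
Origin Vinova qualifies under the Quenova–Vinova agreement and R-666 is covered: preferential rate Free applies instead.
Duty = $38,251.80 × 0% = $0.00.
Line 3 (A-831, Vinova, 1,043 kg, $250,559.89):
Base rate for A-831 is 0.5% + $2.95/kg.
Origin Vinova qualifies under the Quenova–Vinova agreement and A-831 is covered: preferential rate Free applies instead.
Duty = $250,559.89 × 0% = $0.00.
Line 4 (H-800, Soleth, 3,089 kg, $66,042.82):
Base rate for H-800 is 6.5%.
Additional duty on H-800 from Soleth: +59.7%. Applied ad valorem rate: 6.5% + 59.7% = 66.2%.
Duty = $66,042.82 × 66.2% = $43,720.35.
Total = $8,047.82 + $0.00 + $0.00 + $43,720.35 = $51,768.17.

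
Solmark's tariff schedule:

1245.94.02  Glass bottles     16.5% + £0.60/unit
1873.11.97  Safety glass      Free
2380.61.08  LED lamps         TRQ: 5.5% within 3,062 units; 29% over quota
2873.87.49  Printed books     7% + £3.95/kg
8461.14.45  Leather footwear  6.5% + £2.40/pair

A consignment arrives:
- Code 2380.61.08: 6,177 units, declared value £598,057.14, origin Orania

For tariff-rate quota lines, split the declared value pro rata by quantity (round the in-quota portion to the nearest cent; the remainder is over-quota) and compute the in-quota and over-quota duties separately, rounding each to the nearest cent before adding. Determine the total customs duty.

Line 1 (2380.61.08, Orania, 6,177 units, £598,057.14):
Code 2380.61.08 is under a tariff-rate quota (threshold 3,062 units). In-quota: 3,062 units at 5.5%; over-quota: 3,115 units at 29%.
Pro-rata value split: in-quota = £598,057.14 × 3,062/6,177 = £296,462.84; over-quota = £598,057.14 − £296,462.84 = £301,594.30.
In-quota duty = £296,462.84 × 5.5% = £16,305.46. Over-quota duty = £301,594.30 × 29% = £87,462.35.
Line duty = £16,305.46 + £87,462.35 = £103,767.81.

£103,767.81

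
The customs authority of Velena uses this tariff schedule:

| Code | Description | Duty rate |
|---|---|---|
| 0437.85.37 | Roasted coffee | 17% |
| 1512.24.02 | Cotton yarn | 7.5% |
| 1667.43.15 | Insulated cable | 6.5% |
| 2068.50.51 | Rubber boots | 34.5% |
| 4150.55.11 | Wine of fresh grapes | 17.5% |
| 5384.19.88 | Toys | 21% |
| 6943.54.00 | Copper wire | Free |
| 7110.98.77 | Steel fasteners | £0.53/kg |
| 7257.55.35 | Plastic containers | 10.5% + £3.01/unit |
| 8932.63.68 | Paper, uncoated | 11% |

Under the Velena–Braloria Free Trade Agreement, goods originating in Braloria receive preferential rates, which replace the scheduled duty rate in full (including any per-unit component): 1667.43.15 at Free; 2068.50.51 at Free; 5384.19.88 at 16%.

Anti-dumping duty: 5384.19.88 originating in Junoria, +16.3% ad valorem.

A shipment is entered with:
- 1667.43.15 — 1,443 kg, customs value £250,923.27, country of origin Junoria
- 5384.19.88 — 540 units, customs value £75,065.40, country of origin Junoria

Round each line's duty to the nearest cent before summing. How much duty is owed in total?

Line 1 (1667.43.15, Junoria, 1,443 kg, £250,923.27):
Base rate for 1667.43.15 is 6.5%.
1667.43.15 has an FTA preferential rate, but origin Junoria is not Braloria; base rate stands.
Duty = £250,923.27 × 6.5% = £16,310.01.
Line 2 (5384.19.88, Junoria, 540 units, £75,065.40):
Base rate for 5384.19.88 is 21%.
5384.19.88 has an FTA preferential rate, but origin Junoria is not Braloria; base rate stands.
Additional duty on 5384.19.88 from Junoria: +16.3%. Applied ad valorem rate: 21% + 16.3% = 37.3%.
Duty = £75,065.40 × 37.3% = £27,999.39.
Total = £16,310.01 + £27,999.39 = £44,309.40.

£44,309.40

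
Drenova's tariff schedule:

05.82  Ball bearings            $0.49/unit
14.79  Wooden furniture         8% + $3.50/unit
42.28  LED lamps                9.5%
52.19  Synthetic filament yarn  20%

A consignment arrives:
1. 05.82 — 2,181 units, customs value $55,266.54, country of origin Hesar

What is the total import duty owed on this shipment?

$1,068.69

Line 1 (05.82, Hesar, 2,181 units, $55,266.54):
Base rate for 05.82 is $0.49/unit.
Duty = 2,181 × $0.49 = $1,068.69.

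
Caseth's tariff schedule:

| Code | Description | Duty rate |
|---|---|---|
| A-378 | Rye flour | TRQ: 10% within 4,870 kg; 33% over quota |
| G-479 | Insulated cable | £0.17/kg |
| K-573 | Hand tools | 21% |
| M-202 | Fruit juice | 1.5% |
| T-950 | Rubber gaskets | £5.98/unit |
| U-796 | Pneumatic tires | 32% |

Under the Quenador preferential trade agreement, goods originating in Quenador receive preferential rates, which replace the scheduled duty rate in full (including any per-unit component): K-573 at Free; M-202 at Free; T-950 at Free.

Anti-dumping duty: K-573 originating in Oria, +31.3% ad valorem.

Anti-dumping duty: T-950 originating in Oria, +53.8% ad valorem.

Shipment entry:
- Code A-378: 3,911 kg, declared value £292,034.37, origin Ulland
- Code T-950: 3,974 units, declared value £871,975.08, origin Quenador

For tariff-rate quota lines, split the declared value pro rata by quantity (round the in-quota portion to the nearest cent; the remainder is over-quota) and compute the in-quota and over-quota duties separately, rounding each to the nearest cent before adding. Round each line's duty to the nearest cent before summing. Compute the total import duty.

£29,203.44

Line 1 (A-378, Ulland, 3,911 kg, £292,034.37):
Code A-378 is under a tariff-rate quota (threshold 4,870 kg). Quantity 3,911 kg is within the quota, so the in-quota rate 10% applies to the full value.
Duty = £292,034.37 × 10% = £29,203.44.
Line 2 (T-950, Quenador, 3,974 units, £871,975.08):
Base rate for T-950 is £5.98/unit.
Origin Quenador qualifies under the Caseth–Quenador agreement and T-950 is covered: preferential rate Free applies instead.
The additional-duty order on T-950 targets Oria, not Quenador; it does not apply.
Duty = £871,975.08 × 0% = £0.00.
Total = £29,203.44 + £0.00 = £29,203.44.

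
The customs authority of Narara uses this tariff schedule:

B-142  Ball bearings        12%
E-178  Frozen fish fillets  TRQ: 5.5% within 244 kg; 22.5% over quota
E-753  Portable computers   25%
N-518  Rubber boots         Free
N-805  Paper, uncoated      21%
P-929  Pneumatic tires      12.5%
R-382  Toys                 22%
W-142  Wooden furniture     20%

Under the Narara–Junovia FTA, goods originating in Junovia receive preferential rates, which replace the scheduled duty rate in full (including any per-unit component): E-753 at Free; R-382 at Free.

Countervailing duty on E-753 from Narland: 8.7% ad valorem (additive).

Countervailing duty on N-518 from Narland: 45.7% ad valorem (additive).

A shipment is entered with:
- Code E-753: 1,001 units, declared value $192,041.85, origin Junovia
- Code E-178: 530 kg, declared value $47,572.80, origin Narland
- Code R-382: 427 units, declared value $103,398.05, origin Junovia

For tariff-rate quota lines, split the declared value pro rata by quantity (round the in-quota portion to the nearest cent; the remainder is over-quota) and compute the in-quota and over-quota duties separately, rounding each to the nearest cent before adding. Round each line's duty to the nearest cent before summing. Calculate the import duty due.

Line 1 (E-753, Junovia, 1,001 units, $192,041.85):
Base rate for E-753 is 25%.
Origin Junovia qualifies under the Narara–Junovia agreement and E-753 is covered: preferential rate Free applies instead.
The additional-duty order on E-753 targets Narland, not Junovia; it does not apply.
Duty = $192,041.85 × 0% = $0.00.
Line 2 (E-178, Narland, 530 kg, $47,572.80):
Code E-178 is under a tariff-rate quota (threshold 244 kg). In-quota: 244 kg at 5.5%; over-quota: 286 kg at 22.5%.
Pro-rata value split: in-quota = $47,572.80 × 244/530 = $21,901.44; over-quota = $47,572.80 − $21,901.44 = $25,671.36.
In-quota duty = $21,901.44 × 5.5% = $1,204.58. Over-quota duty = $25,671.36 × 22.5% = $5,776.06.
Line duty = $1,204.58 + $5,776.06 = $6,980.64.
Line 3 (R-382, Junovia, 427 units, $103,398.05):
Base rate for R-382 is 22%.
Origin Junovia qualifies under the Narara–Junovia agreement and R-382 is covered: preferential rate Free applies instead.
Duty = $103,398.05 × 0% = $0.00.
Total = $0.00 + $6,980.64 + $0.00 = $6,980.64.

$6,980.64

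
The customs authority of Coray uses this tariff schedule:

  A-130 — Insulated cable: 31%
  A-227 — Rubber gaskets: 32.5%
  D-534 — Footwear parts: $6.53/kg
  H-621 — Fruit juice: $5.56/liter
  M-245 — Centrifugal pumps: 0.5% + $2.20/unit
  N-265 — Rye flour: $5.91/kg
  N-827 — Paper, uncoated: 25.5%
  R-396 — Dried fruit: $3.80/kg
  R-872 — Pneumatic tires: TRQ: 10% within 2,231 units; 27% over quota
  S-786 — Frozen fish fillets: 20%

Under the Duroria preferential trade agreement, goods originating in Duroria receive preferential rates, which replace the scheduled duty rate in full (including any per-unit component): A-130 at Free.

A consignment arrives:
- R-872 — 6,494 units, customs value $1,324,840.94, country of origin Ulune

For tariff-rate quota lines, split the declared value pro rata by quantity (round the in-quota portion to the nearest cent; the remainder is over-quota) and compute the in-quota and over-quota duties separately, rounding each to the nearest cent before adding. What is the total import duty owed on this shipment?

$280,332.18

Line 1 (R-872, Ulune, 6,494 units, $1,324,840.94):
Code R-872 is under a tariff-rate quota (threshold 2,231 units). In-quota: 2,231 units at 10%; over-quota: 4,263 units at 27%.
Pro-rata value split: in-quota = $1,324,840.94 × 2,231/6,494 = $455,146.31; over-quota = $1,324,840.94 − $455,146.31 = $869,694.63.
In-quota duty = $455,146.31 × 10% = $45,514.63. Over-quota duty = $869,694.63 × 27% = $234,817.55.
Line duty = $45,514.63 + $234,817.55 = $280,332.18.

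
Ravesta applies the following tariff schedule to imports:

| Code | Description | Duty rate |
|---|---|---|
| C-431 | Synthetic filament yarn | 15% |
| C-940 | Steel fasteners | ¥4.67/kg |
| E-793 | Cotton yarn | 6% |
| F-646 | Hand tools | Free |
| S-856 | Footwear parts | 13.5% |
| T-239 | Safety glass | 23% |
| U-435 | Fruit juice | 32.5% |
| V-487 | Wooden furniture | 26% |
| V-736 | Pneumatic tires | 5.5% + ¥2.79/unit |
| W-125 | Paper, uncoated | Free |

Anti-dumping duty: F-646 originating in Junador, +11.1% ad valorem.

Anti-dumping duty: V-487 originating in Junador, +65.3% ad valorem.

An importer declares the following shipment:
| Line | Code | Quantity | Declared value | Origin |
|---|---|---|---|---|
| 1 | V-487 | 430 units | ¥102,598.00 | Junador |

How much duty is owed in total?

Line 1 (V-487, Junador, 430 units, ¥102,598.00):
Base rate for V-487 is 26%.
Additional duty on V-487 from Junador: +65.3%. Applied ad valorem rate: 26% + 65.3% = 91.3%.
Duty = ¥102,598.00 × 91.3% = ¥93,671.97.

¥93,671.97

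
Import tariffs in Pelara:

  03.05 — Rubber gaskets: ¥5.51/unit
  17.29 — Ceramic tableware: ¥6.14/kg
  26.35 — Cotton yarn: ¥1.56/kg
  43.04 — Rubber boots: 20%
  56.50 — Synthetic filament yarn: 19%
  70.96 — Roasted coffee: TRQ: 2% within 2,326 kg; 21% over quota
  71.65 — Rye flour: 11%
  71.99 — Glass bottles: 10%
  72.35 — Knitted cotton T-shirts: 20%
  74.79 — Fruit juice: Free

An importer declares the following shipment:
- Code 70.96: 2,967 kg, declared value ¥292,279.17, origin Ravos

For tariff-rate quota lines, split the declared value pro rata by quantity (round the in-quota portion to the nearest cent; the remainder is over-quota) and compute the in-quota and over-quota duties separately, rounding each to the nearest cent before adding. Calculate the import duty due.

Line 1 (70.96, Ravos, 2,967 kg, ¥292,279.17):
Code 70.96 is under a tariff-rate quota (threshold 2,326 kg). In-quota: 2,326 kg at 2%; over-quota: 641 kg at 21%.
Pro-rata value split: in-quota = ¥292,279.17 × 2,326/2,967 = ¥229,134.26; over-quota = ¥292,279.17 − ¥229,134.26 = ¥63,144.91.
In-quota duty = ¥229,134.26 × 2% = ¥4,582.69. Over-quota duty = ¥63,144.91 × 21% = ¥13,260.43.
Line duty = ¥4,582.69 + ¥13,260.43 = ¥17,843.12.

¥17,843.12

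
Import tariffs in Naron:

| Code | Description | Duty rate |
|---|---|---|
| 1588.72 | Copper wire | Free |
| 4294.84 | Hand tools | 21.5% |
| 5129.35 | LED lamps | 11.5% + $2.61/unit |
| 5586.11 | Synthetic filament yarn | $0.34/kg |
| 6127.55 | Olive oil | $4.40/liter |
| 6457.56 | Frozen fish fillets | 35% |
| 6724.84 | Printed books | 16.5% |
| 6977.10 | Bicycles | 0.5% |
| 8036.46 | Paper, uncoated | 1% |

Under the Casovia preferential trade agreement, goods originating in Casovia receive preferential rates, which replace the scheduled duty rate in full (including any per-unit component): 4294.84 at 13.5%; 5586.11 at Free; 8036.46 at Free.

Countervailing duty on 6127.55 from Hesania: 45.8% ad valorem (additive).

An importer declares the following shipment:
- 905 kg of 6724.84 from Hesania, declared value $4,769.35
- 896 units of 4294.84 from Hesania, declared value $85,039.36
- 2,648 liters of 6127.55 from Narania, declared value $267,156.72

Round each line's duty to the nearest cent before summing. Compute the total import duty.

$30,721.60

Line 1 (6724.84, Hesania, 905 kg, $4,769.35):
Base rate for 6724.84 is 16.5%.
Duty = $4,769.35 × 16.5% = $786.94.
Line 2 (4294.84, Hesania, 896 units, $85,039.36):
Base rate for 4294.84 is 21.5%.
4294.84 has an FTA preferential rate, but origin Hesania is not Casovia; base rate stands.
Duty = $85,039.36 × 21.5% = $18,283.46.
Line 3 (6127.55, Narania, 2,648 liters, $267,156.72):
Base rate for 6127.55 is $4.40/liter.
The additional-duty order on 6127.55 targets Hesania, not Narania; it does not apply.
Duty = 2,648 × $4.40 = $11,651.20.
Total = $786.94 + $18,283.46 + $11,651.20 = $30,721.60.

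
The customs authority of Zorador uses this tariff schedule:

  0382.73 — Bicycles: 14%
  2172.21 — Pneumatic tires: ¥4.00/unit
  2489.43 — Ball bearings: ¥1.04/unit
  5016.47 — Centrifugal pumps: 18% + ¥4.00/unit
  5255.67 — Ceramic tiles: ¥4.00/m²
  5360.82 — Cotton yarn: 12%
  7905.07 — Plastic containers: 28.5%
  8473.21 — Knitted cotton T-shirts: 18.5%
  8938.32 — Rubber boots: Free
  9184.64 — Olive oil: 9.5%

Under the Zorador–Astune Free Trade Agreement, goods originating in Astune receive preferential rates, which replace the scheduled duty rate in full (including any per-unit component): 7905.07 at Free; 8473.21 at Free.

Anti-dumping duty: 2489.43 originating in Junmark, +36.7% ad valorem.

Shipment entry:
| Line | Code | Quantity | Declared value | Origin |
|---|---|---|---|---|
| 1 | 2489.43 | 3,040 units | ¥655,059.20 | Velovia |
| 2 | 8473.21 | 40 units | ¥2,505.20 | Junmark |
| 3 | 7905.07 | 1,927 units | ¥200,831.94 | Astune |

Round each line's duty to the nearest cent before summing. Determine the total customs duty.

Line 1 (2489.43, Velovia, 3,040 units, ¥655,059.20):
Base rate for 2489.43 is ¥1.04/unit.
The additional-duty order on 2489.43 targets Junmark, not Velovia; it does not apply.
Duty = 3,040 × ¥1.04 = ¥3,161.60.
Line 2 (8473.21, Junmark, 40 units, ¥2,505.20):
Base rate for 8473.21 is 18.5%.
8473.21 has an FTA preferential rate, but origin Junmark is not Astune; base rate stands.
Duty = ¥2,505.20 × 18.5% = ¥463.46.
Line 3 (7905.07, Astune, 1,927 units, ¥200,831.94):
Base rate for 7905.07 is 28.5%.
Origin Astune qualifies under the Zorador–Astune agreement and 7905.07 is covered: preferential rate Free applies instead.
Duty = ¥200,831.94 × 0% = ¥0.00.
Total = ¥3,161.60 + ¥463.46 + ¥0.00 = ¥3,625.06.

¥3,625.06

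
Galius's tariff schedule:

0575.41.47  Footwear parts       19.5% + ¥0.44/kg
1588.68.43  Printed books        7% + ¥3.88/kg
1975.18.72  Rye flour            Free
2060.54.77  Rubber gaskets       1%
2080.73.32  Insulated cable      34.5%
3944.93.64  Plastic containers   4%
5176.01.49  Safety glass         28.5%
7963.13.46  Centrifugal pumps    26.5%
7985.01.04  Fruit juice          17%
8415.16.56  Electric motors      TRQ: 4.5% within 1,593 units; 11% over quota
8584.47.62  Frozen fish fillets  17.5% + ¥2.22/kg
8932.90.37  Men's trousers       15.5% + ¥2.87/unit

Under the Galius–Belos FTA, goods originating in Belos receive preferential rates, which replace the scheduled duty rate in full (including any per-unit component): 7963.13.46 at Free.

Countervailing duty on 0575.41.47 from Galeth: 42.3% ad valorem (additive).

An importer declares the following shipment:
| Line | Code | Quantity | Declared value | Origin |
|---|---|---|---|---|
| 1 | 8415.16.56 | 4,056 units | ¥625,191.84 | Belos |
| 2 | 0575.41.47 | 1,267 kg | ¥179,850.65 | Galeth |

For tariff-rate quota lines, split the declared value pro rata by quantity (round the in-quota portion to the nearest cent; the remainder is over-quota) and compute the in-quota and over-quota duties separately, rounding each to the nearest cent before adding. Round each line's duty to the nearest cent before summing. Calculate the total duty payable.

Line 1 (8415.16.56, Belos, 4,056 units, ¥625,191.84):
Code 8415.16.56 is under a tariff-rate quota (threshold 1,593 units). In-quota: 1,593 units at 4.5%; over-quota: 2,463 units at 11%.
Pro-rata value split: in-quota = ¥625,191.84 × 1,593/4,056 = ¥245,545.02; over-quota = ¥625,191.84 − ¥245,545.02 = ¥379,646.82.
In-quota duty = ¥245,545.02 × 4.5% = ¥11,049.53. Over-quota duty = ¥379,646.82 × 11% = ¥41,761.15.
Line duty = ¥11,049.53 + ¥41,761.15 = ¥52,810.68.
Line 2 (0575.41.47, Galeth, 1,267 kg, ¥179,850.65):
Base rate for 0575.41.47 is 19.5% + ¥0.44/kg.
Additional duty on 0575.41.47 from Galeth: +42.3%. Applied ad valorem rate: 19.5% + 42.3% = 61.8%.
Duty = ¥179,850.65 × 61.8% + 1,267 × ¥0.44 = ¥111,705.18.
Total = ¥52,810.68 + ¥111,705.18 = ¥164,515.86.

¥164,515.86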